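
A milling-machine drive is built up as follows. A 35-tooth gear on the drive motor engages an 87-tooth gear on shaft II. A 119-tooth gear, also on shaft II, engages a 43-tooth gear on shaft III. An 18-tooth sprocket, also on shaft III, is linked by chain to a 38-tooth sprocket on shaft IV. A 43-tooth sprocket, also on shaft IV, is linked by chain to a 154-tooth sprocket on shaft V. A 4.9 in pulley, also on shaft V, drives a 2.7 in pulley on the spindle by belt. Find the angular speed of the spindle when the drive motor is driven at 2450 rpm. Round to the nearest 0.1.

the drive motor → shaft II (gear mesh, 87/35): 2450 ÷ 2.4857 = 985.63 rpm
shaft II → shaft III (gear mesh, 43/119): 985.63 ÷ 0.36134 = 2727.7 rpm
shaft III → shaft IV (chain, 38/18): 2727.7 ÷ 2.1111 = 1292.1 rpm
shaft IV → shaft V (chain, 154/43): 1292.1 ÷ 3.5814 = 360.77 rpm
shaft V → the spindle (belt, 2.7/4.9): 360.77 ÷ 0.55102 = 654.73 rpm

654.7 rpm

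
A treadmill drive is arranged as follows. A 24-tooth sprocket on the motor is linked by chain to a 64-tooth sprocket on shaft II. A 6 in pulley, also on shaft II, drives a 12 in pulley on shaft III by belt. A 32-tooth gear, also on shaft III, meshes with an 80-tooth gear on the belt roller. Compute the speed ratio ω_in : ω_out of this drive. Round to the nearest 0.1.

13.3

Each stage contributes driven/driver: chain 64/24 = 2.6667, belt 12/6 = 2, gear mesh 80/32 = 2.5.
Overall: 2.6667 × 2 × 2.5 = 13.333.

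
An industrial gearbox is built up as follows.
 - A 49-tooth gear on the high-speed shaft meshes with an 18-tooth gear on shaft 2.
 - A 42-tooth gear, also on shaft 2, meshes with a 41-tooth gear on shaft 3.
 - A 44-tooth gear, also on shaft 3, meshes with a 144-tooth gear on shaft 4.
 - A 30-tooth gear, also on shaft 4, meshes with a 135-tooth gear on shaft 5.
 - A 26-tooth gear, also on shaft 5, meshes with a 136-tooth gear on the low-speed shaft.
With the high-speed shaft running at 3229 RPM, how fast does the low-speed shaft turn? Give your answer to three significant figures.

Gear mesh: ratio = 18/49 = 0.36735, so shaft 2 turns at 3229 / 0.36735 = 8790.1 RPM.
Gear mesh: ratio = 41/42 = 0.97619, so shaft 3 turns at 8790.1 / 0.97619 = 9004.4 RPM.
Gear mesh: ratio = 144/44 = 3.2727, so shaft 4 turns at 9004.4 / 3.2727 = 2751.4 RPM.
Gear mesh: ratio = 135/30 = 4.5, so shaft 5 turns at 2751.4 / 4.5 = 611.41 RPM.
Gear mesh: ratio = 136/26 = 5.2308, so the low-speed shaft turns at 611.41 / 5.2308 = 116.89 RPM.

117 RPM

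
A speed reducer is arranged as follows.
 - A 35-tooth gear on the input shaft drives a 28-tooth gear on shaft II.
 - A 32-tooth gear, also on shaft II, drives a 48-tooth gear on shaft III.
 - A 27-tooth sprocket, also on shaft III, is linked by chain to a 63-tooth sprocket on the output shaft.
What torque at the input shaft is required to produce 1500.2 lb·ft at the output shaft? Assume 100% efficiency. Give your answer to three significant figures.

536 lb·ft

Overall ratio R = 0.8 × 1.5 × 2.3333 = 2.8.
Input torque = output torque / R = 1500.2 / 2.8 = 535.79 lb·ft.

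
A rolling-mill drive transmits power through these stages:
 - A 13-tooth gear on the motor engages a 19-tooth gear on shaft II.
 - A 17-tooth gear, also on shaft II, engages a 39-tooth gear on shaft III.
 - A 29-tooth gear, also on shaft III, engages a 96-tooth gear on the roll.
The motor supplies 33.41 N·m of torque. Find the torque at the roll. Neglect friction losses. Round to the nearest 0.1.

gear mesh 19/13 = 1.4615 → τ = 33.41·1.4615 = 48.83 N·m
gear mesh 39/17 = 2.2941 → τ = 48.83·2.2941 = 112.02 N·m
gear mesh 96/29 = 3.3103 → τ = 112.02·3.3103 = 370.83 N·m

370.8 N·m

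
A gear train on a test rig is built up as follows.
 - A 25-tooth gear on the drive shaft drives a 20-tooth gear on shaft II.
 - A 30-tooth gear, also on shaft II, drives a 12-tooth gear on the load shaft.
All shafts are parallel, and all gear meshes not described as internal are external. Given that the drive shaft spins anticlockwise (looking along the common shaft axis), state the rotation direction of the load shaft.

anticlockwise

the drive shaft → shaft II: external mesh, 1 reversal → CW.
shaft II → the load shaft: external mesh, 1 reversal → CCW.
2 reversals in total — an even number — so the load shaft turns the same way as the drive shaft.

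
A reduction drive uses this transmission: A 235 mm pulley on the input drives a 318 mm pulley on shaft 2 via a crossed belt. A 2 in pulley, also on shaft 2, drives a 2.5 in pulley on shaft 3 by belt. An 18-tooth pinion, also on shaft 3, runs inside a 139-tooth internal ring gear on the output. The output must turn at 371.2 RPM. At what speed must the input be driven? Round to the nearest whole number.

Overall ratio R = 1.3532 × 1.25 × 7.7222 = 13.062.
Required input speed = output speed × R = 371.2 × 13.062 = 4848.6 RPM.

4849 RPM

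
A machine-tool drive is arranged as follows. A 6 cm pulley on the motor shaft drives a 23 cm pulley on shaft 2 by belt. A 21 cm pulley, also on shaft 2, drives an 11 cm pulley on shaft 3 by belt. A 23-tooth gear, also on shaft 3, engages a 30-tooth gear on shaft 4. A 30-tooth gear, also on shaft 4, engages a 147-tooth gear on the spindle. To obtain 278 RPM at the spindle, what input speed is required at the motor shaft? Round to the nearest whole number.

3568 RPM

Overall ratio R = 3.8333 × 0.52381 × 1.3043 × 4.9 = 12.833.
Required input speed = output speed × R = 278 × 12.833 = 3567.7 RPM.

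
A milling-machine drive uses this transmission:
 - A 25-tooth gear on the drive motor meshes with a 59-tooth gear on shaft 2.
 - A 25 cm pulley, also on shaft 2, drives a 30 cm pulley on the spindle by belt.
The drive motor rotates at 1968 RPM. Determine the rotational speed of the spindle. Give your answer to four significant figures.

gear mesh 59/25 = 2.36 → 1968/2.36 = 833.9 RPM
belt 30/25 = 1.2 → 833.9/1.2 = 694.92 RPM

694.9 RPM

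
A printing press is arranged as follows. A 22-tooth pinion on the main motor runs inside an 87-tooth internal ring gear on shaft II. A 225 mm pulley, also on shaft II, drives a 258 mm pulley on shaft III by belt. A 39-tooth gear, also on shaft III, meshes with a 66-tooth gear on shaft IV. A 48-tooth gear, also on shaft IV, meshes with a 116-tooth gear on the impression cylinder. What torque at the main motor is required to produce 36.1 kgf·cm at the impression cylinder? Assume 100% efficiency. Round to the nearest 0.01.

Overall ratio R = 3.9545 × 1.1467 × 1.6923 × 2.4167 = 18.545.
Input torque = output torque / R = 36.1 / 18.545 = 1.9466 kgf·cm.

1.95 kgf·cm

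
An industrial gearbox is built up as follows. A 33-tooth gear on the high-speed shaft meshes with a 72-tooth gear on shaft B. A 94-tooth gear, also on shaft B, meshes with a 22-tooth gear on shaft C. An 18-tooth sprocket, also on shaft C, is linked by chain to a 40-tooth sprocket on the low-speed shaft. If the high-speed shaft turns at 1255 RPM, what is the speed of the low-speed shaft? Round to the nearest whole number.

1106 RPM

gear mesh 72/33 = 2.1818 → 1255/2.1818 = 575.21 RPM
gear mesh 22/94 = 0.23404 → 575.21/0.23404 = 2457.7 RPM
chain 40/18 = 2.2222 → 2457.7/2.2222 = 1106 RPM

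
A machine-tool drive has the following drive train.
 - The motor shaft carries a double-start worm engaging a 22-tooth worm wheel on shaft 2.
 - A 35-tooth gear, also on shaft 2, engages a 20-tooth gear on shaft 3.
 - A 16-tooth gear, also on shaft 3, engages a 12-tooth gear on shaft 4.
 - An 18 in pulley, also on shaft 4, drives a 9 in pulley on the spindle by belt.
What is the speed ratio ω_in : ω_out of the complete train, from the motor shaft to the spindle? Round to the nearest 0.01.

2.36

Each stage contributes driven/driver: worm 22/2 = 11, gear mesh 20/35 = 0.57143, gear mesh 12/16 = 0.75, belt 9/18 = 0.5.
Overall: 11 × 0.57143 × 0.75 × 0.5 = 2.3571.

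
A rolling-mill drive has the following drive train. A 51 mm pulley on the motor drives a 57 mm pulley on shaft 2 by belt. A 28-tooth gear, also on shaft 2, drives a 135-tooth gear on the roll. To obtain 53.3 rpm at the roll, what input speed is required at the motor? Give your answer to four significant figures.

Overall ratio R = 1.1176 × 4.8214 = 5.3887.
Required input speed = output speed × R = 53.3 × 5.3887 = 287.22 rpm.

287.2 rpm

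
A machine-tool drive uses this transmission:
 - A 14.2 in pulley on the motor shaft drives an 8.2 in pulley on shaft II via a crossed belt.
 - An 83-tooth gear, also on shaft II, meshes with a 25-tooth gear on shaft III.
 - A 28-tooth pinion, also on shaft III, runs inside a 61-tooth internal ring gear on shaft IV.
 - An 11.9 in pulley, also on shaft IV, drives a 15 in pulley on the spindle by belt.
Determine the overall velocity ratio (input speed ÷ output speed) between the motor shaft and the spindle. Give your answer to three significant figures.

0.478

Each stage contributes driven/driver: belt 8.2/14.2 = 0.57746, gear mesh 25/83 = 0.3012, internal gear 61/28 = 2.1786, belt 15/11.9 = 1.2605.
Overall: 0.57746 × 0.3012 × 2.1786 × 1.2605 = 0.47764.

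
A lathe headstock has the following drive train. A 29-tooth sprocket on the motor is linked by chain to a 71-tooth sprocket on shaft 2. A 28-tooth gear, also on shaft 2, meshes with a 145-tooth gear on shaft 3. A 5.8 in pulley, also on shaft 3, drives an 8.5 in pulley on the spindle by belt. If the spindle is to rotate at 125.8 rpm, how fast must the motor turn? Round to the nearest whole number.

2337 rpm

Overall ratio R = 2.4483 × 5.1786 × 1.4655 = 18.581.
Required input speed = output speed × R = 125.8 × 18.581 = 2337.4 rpm.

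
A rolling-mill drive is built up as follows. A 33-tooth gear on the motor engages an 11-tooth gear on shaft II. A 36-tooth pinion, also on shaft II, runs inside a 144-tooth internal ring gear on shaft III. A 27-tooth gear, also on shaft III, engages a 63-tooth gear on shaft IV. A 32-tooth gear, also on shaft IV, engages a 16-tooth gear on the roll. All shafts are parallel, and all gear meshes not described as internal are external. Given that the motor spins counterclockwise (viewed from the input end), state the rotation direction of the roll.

the motor → shaft II: external mesh, 1 reversal → CW.
shaft II → shaft III: internal mesh, same direction → CW.
shaft III → shaft IV: external mesh, 1 reversal → CCW.
shaft IV → the roll: external mesh, 1 reversal → CW.
3 reversals in total — an odd number — so the roll turns opposite to the motor.

clockwise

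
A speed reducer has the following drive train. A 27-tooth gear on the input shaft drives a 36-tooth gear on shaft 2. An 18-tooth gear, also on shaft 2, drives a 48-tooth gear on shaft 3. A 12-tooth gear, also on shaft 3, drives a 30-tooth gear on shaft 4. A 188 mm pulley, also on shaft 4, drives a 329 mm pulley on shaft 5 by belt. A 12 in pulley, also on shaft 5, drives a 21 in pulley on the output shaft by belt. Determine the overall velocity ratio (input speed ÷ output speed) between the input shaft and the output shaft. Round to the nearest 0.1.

27.2

Each stage contributes driven/driver: gear mesh 36/27 = 1.3333, gear mesh 48/18 = 2.6667, gear mesh 30/12 = 2.5, belt 329/188 = 1.75, belt 21/12 = 1.75.
Overall: 1.3333 × 2.6667 × 2.5 × 1.75 × 1.75 = 27.222.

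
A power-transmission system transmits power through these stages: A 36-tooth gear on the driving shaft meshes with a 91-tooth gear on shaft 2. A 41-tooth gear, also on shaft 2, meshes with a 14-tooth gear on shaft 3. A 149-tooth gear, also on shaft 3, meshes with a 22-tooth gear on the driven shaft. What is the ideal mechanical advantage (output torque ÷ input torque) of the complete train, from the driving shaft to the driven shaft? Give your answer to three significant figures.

0.127

Each stage contributes driven/driver: gear mesh 91/36 = 2.5278, gear mesh 14/41 = 0.34146, gear mesh 22/149 = 0.14765.
Overall: 2.5278 × 0.34146 × 0.14765 = 0.12744.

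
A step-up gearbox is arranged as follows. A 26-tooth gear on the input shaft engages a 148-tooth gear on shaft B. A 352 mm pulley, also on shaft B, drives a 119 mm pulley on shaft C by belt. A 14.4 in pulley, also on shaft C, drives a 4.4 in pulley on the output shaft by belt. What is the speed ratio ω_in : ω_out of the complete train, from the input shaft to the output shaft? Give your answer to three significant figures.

0.588

Each stage contributes driven/driver: gear mesh 148/26 = 5.6923, belt 119/352 = 0.33807, belt 4.4/14.4 = 0.30556.
Overall: 5.6923 × 0.33807 × 0.30556 = 0.58801.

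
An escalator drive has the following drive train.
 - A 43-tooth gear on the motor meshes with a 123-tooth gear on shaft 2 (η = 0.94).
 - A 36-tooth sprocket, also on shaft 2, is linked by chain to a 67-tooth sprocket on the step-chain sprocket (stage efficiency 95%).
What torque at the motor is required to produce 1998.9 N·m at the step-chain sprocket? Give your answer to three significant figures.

Overall ratio R = 2.8605 × 1.8611 = 5.3236; overall efficiency η = 0.94 × 0.95 = 0.8930.
Input torque = output torque / (R × η) = 1998.9 / (5.3236 × 0.8930) = 420.47 N·m.

420 N·m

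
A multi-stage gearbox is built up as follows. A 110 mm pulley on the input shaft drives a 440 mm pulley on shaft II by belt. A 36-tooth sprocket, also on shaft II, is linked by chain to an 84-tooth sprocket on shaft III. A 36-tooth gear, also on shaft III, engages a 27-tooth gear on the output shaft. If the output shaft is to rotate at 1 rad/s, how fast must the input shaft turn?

Overall ratio R = 4 × 2.3333 × 0.75 = 7.
Required input speed = output speed × R = 1 × 7 = 7 rad/s.

7 rad/s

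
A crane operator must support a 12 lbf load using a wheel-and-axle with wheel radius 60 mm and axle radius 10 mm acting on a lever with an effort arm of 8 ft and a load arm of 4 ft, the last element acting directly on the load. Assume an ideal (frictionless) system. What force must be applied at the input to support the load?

1 lbf

Wheel-and-axle MA = R/r = 60/10 = 6.
Lever MA = effort arm / load arm = 8/4 = 2.
Combined ideal MA = 6 × 2 = 12.
Effort = load / MA = 12 / 12 = 1 lbf.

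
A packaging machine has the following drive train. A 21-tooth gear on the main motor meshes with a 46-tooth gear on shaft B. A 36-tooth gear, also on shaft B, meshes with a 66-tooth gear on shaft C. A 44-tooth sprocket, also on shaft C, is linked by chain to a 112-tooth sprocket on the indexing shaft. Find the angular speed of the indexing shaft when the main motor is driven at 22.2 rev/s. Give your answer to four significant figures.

Gear mesh: ratio = 46/21 = 2.1905, so shaft B turns at 22.2 / 2.1905 = 10.135 rev/s.
Gear mesh: ratio = 66/36 = 1.8333, so shaft C turns at 10.135 / 1.8333 = 5.5281 rev/s.
Chain: ratio = 112/44 = 2.5455, so the indexing shaft turns at 5.5281 / 2.5455 = 2.1717 rev/s.

2.172 rev/s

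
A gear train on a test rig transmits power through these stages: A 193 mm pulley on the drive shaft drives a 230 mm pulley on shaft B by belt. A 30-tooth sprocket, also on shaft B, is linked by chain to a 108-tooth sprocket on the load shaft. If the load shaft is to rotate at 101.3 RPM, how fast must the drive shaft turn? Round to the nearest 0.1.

Overall ratio R = 1.1917 × 3.6 = 4.2902.
Required input speed = output speed × R = 101.3 × 4.2902 = 434.59 RPM.

434.6 RPM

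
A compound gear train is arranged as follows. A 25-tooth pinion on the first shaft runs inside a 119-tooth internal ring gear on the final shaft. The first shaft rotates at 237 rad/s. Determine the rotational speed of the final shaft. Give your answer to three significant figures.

49.8 rad/s

the first shaft → the final shaft (internal gear, 119/25): 237 ÷ 4.76 = 49.79 rad/s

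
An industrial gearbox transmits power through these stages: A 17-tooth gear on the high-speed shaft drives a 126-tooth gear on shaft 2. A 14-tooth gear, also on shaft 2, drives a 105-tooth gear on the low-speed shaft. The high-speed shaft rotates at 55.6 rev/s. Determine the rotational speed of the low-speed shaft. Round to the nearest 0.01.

gear mesh 126/17 = 7.4118 → 55.6/7.4118 = 7.5016 rev/s
gear mesh 105/14 = 7.5 → 7.5016/7.5 = 1.0002 rev/s

1.00 rev/s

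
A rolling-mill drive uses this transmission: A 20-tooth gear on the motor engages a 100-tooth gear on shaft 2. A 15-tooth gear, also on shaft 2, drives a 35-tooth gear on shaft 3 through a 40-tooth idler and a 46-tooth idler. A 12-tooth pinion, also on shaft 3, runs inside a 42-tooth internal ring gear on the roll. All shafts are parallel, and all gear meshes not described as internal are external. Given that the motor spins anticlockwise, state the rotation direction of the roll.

anticlockwise

the motor → shaft 2: external mesh, 1 reversal → CW.
shaft 2 → shaft 3: driver → idler → idler → driven is 3 external meshes, 3 reversals → CCW.
shaft 3 → the roll: internal mesh, same direction → CCW.
4 reversals in total — an even number — so the roll turns the same way as the motor.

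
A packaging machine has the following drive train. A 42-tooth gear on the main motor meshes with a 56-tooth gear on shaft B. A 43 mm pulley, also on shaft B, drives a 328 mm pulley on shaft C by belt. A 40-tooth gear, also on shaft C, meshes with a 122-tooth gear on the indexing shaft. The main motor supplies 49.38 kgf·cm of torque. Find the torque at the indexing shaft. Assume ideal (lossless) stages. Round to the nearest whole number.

1532 kgf·cm

Gear mesh: ratio = 56/42 = 1.3333; torque at shaft B = 49.38 × 1.3333 = 65.84 kgf·cm.
Belt: ratio = 328/43 = 7.6279; torque at shaft C = 65.84 × 7.6279 = 502.22 kgf·cm.
Gear mesh: ratio = 122/40 = 3.05; torque at the indexing shaft = 502.22 × 3.05 = 1531.8 kgf·cm.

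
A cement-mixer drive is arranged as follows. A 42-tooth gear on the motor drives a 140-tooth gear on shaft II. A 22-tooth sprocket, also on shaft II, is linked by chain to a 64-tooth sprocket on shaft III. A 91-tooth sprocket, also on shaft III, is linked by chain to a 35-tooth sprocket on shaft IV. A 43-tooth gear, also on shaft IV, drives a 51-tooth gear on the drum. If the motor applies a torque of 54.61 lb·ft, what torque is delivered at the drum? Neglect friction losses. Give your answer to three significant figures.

gear mesh 140/42 = 3.3333 → τ = 54.61·3.3333 = 182.03 lb·ft
chain 64/22 = 2.9091 → τ = 182.03·2.9091 = 529.55 lb·ft
chain 35/91 = 0.38462 → τ = 529.55·0.38462 = 203.67 lb·ft
gear mesh 51/43 = 1.186 → τ = 203.67·1.186 = 241.57 lb·ft

242 lb·ft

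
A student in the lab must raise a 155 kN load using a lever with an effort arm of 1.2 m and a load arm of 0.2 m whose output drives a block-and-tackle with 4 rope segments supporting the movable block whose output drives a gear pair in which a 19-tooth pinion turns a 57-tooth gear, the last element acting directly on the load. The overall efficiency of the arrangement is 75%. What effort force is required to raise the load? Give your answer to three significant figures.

Lever MA = effort arm / load arm = 1.2/0.2 = 6.
Block-and-tackle MA = number of supporting rope parts = 4.
Gear pair MA = 57/19 = 3.
Combined ideal MA = 6 × 4 × 3 = 72.
Actual MA = 72 × 0.75 = 54.
Effort = load / actual MA = 155 / 54 = 2.8704 kN.

2.87 kN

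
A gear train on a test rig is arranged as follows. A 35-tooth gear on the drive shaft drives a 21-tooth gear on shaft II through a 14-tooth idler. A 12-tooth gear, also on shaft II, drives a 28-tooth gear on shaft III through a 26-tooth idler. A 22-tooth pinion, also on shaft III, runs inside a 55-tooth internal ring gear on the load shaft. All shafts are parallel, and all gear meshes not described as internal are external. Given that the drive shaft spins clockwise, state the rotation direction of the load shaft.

clockwise

the drive shaft → shaft II: driver → idler → driven is 2 external meshes, 2 reversals → CW.
shaft II → shaft III: driver → idler → driven is 2 external meshes, 2 reversals → CW.
shaft III → the load shaft: internal mesh, same direction → CW.
4 reversals in total — an even number — so the load shaft turns the same way as the drive shaft.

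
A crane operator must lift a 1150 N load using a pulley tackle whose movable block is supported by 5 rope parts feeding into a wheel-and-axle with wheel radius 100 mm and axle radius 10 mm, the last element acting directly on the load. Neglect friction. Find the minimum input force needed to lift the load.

Block-and-tackle MA = number of supporting rope parts = 5.
Wheel-and-axle MA = R/r = 100/10 = 10.
Combined ideal MA = 5 × 10 = 50.
Effort = load / MA = 1150 / 50 = 23 N.

23 N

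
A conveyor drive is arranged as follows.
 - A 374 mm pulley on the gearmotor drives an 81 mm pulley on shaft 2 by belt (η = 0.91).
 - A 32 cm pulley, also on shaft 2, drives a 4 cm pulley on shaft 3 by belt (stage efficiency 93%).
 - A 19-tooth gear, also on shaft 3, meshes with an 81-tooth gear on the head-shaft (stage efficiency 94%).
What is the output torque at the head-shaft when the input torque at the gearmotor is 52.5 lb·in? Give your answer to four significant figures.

4.820 lb·in

belt 81/374 = 0.21658 → τ = 52.5·0.21658·0.91 = 10.347 lb·in
belt 4/32 = 0.125 → τ = 10.347·0.125·0.93 = 1.2028 lb·in
gear mesh 81/19 = 4.2632 → τ = 1.2028·4.2632·0.94 = 4.8202 lb·in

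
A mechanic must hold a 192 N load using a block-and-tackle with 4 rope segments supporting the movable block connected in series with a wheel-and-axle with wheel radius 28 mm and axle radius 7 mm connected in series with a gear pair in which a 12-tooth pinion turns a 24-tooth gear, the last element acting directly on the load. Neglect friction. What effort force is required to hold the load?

6 N

Block-and-tackle MA = number of supporting rope parts = 4.
Wheel-and-axle MA = R/r = 28/7 = 4.
Gear pair MA = 24/12 = 2.
Combined ideal MA = 4 × 4 × 2 = 32.
Effort = load / MA = 192 / 32 = 6 N.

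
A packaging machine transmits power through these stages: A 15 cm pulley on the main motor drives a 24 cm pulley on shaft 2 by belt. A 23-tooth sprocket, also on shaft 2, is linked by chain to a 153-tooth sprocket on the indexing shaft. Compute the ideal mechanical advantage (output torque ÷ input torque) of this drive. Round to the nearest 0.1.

Each stage contributes driven/driver: belt 24/15 = 1.6, chain 153/23 = 6.6522.
Overall: 1.6 × 6.6522 = 10.643.

10.6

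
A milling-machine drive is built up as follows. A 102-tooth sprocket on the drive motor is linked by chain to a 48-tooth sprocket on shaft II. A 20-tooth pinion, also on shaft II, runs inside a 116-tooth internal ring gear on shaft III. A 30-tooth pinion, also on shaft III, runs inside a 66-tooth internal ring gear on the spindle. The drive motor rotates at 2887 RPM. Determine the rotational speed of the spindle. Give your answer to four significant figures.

chain 48/102 = 0.47059 → 2887/0.47059 = 6134.9 RPM
internal gear 116/20 = 5.8 → 6134.9/5.8 = 1057.7 RPM
internal gear 66/30 = 2.2 → 1057.7/2.2 = 480.79 RPM

480.8 RPM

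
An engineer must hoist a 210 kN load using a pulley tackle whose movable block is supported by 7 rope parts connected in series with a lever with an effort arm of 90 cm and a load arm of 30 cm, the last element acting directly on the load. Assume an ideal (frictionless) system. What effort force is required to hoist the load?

10 kN

Block-and-tackle MA = number of supporting rope parts = 7.
Lever MA = effort arm / load arm = 90/30 = 3.
Combined ideal MA = 7 × 3 = 21.
Effort = load / MA = 210 / 21 = 10 kN.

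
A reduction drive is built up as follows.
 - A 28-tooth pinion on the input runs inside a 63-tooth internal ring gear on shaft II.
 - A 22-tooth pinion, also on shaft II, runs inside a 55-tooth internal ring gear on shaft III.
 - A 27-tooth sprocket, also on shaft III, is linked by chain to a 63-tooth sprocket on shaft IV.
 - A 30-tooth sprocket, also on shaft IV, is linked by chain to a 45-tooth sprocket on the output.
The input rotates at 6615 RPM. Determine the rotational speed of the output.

Internal gear: ratio = 63/28 = 2.25, so shaft II turns at 6615 / 2.25 = 2940 RPM.
Internal gear: ratio = 55/22 = 2.5, so shaft III turns at 2940 / 2.5 = 1176 RPM.
Chain: ratio = 63/27 = 2.3333, so shaft IV turns at 1176 / 2.3333 = 504 RPM.
Chain: ratio = 45/30 = 1.5, so the output turns at 504 / 1.5 = 336 RPM.

336 RPM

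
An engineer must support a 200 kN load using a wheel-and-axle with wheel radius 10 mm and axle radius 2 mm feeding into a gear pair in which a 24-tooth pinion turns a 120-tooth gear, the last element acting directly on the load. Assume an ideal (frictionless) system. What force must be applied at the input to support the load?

Wheel-and-axle MA = R/r = 10/2 = 5.
Gear pair MA = 120/24 = 5.
Combined ideal MA = 5 × 5 = 25.
Effort = load / MA = 200 / 25 = 8 kN.

8 kN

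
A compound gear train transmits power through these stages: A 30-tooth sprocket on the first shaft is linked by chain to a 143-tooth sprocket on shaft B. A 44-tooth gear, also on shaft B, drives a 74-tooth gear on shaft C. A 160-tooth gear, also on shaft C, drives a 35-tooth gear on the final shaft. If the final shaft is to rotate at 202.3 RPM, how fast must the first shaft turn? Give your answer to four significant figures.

354.8 RPM

Overall ratio R = 4.7667 × 1.6818 × 0.21875 = 1.7536.
Required input speed = output speed × R = 202.3 × 1.7536 = 354.76 RPM.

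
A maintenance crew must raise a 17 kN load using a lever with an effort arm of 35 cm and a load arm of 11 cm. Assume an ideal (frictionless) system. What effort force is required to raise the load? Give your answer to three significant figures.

Lever MA = effort arm / load arm = 35/11 = 3.1818.
Effort = load / MA = 17 / 3.1818 = 5.3429 kN.

5.34 kN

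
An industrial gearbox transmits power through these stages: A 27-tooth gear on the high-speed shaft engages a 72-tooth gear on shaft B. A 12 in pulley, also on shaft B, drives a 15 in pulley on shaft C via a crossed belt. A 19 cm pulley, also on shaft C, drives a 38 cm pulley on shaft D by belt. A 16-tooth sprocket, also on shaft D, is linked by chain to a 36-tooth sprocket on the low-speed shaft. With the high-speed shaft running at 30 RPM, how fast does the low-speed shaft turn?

gear mesh 72/27 = 2.6667 → 30/2.6667 = 11.25 RPM
belt 15/12 = 1.25 → 11.25/1.25 = 9 RPM
belt 38/19 = 2 → 9/2 = 4.5 RPM
chain 36/16 = 2.25 → 4.5/2.25 = 2 RPM

2 RPM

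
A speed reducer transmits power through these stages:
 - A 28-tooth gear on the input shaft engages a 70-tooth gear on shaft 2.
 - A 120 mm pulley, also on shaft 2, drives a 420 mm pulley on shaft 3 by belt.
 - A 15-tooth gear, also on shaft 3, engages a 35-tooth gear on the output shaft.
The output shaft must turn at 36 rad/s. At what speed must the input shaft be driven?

735 rad/s

Overall ratio R = 2.5 × 3.5 × 2.3333 = 20.417.
Required input speed = output speed × R = 36 × 20.417 = 735 rad/s.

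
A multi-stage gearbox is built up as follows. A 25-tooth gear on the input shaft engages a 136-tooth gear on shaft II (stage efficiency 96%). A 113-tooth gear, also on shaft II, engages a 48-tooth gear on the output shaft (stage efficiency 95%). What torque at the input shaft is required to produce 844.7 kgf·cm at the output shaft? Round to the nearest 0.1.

400.8 kgf·cm

Overall ratio R = 5.44 × 0.42478 = 2.3108; overall efficiency η = 0.96 × 0.95 = 0.9120.
Input torque = output torque / (R × η) = 844.7 / (2.3108 × 0.9120) = 400.82 kgf·cm.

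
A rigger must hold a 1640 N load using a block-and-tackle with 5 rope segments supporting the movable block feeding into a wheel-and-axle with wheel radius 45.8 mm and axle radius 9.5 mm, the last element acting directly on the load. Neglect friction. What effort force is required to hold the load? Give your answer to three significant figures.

Block-and-tackle MA = number of supporting rope parts = 5.
Wheel-and-axle MA = R/r = 45.8/9.5 = 4.8211.
Combined ideal MA = 5 × 4.8211 = 24.105.
Effort = load / MA = 1640 / 24.105 = 68.035 N.

68.0 N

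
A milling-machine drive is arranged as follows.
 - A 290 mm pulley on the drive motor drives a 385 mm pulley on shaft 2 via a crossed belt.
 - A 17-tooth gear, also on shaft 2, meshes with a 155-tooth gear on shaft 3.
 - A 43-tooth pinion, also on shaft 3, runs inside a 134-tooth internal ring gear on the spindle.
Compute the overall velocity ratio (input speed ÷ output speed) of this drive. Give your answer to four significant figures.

Each stage contributes driven/driver: belt 385/290 = 1.3276, gear mesh 155/17 = 9.1176, internal gear 134/43 = 3.1163.
Overall: 1.3276 × 9.1176 × 3.1163 = 37.721.

37.72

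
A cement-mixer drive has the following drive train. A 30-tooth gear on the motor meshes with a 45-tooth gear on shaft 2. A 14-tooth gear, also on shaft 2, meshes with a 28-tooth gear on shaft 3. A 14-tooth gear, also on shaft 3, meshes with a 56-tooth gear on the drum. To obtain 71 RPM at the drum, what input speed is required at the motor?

852 RPM

Overall ratio R = 1.5 × 2 × 4 = 12.
Required input speed = output speed × R = 71 × 12 = 852 RPM.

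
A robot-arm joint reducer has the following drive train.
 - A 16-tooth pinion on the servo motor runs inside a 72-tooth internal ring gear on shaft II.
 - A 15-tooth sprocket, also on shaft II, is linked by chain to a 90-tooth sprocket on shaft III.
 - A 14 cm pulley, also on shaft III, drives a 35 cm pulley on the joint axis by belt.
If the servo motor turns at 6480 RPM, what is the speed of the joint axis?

the servo motor → shaft II (internal gear, 72/16): 6480 ÷ 4.5 = 1440 RPM
shaft II → shaft III (chain, 90/15): 1440 ÷ 6 = 240 RPM
shaft III → the joint axis (belt, 35/14): 240 ÷ 2.5 = 96 RPM

96 RPM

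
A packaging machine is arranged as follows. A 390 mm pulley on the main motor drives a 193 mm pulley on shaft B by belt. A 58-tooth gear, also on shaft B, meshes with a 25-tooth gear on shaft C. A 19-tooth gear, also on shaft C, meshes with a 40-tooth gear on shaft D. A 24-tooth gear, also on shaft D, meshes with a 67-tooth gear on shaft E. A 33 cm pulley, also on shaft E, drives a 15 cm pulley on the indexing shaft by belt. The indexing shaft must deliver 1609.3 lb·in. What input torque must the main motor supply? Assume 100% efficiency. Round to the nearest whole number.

2824 lb·in

Overall ratio R = 0.49487 × 0.43103 × 2.1053 × 2.7917 × 0.45455 = 0.56984.
Input torque = output torque / R = 1609.3 / 0.56984 = 2824.1 lb·in.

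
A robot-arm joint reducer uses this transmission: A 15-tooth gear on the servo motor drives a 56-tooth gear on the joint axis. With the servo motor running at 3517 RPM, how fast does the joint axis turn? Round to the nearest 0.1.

Gear mesh: ratio = 56/15 = 3.7333, so the joint axis turns at 3517 / 3.7333 = 942.05 RPM.

942.1 RPM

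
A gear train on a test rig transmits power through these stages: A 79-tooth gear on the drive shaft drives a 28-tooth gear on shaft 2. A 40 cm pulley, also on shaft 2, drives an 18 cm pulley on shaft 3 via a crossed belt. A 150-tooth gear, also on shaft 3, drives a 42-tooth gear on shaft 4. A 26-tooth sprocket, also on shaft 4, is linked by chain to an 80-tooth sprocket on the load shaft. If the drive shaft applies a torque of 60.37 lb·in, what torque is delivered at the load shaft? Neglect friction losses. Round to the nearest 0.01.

Gear mesh: ratio = 28/79 = 0.35443; torque at shaft 2 = 60.37 × 0.35443 = 21.397 lb·in.
Belt: ratio = 18/40 = 0.45; torque at shaft 3 = 21.397 × 0.45 = 9.6286 lb·in.
Gear mesh: ratio = 42/150 = 0.28; torque at shaft 4 = 9.6286 × 0.28 = 2.696 lb·in.
Chain: ratio = 80/26 = 3.0769; torque at the load shaft = 2.696 × 3.0769 = 8.2954 lb·in.

8.30 lb·in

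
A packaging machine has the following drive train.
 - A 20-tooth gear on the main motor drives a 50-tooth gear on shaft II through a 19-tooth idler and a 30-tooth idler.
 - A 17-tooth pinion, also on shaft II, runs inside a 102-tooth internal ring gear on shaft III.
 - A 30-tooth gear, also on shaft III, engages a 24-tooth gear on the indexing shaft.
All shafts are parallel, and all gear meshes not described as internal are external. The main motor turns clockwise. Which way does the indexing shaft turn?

the main motor → shaft II: driver → idler → idler → driven is 3 external meshes, 3 reversals → CCW.
shaft II → shaft III: internal mesh, same direction → CCW.
shaft III → the indexing shaft: external mesh, 1 reversal → CW.
4 reversals in total — an even number — so the indexing shaft turns the same way as the main motor.

clockwise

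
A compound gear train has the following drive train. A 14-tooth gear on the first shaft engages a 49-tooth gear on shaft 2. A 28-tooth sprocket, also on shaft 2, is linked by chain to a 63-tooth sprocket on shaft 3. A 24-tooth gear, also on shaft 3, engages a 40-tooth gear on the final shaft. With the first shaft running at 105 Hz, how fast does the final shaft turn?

the first shaft → shaft 2 (gear mesh, 49/14): 105 ÷ 3.5 = 30 Hz
shaft 2 → shaft 3 (chain, 63/28): 30 ÷ 2.25 = 13.333 Hz
shaft 3 → the final shaft (gear mesh, 40/24): 13.333 ÷ 1.6667 = 8 Hz

8 Hz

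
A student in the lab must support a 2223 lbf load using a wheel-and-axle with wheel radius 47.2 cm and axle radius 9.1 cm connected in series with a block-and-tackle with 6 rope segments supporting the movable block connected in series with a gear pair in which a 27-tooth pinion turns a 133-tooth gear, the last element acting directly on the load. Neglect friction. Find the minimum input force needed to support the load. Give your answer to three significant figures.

14.5 lbf

Wheel-and-axle MA = R/r = 47.2/9.1 = 5.1868.
Block-and-tackle MA = number of supporting rope parts = 6.
Gear pair MA = 133/27 = 4.9259.
Combined ideal MA = 5.1868 × 6 × 4.9259 = 153.3.
Effort = load / MA = 2223 / 153.3 = 14.501 lbf.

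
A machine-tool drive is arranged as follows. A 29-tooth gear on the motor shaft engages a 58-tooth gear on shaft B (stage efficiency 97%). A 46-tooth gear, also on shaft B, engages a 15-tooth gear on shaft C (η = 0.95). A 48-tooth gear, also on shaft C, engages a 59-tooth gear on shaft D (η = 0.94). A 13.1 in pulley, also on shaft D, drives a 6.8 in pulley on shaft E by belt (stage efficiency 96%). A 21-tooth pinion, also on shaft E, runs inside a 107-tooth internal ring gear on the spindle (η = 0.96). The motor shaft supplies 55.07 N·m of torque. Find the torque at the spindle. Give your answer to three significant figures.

gear mesh 58/29 = 2 → τ = 55.07·2·0.97 = 106.84 N·m
gear mesh 15/46 = 0.32609 → τ = 106.84·0.32609·0.95 = 33.096 N·m
gear mesh 59/48 = 1.2292 → τ = 33.096·1.2292·0.94 = 38.24 N·m
belt 6.8/13.1 = 0.51908 → τ = 38.24·0.51908·0.96 = 19.056 N·m
internal gear 107/21 = 5.0952 → τ = 19.056·5.0952·0.96 = 93.209 N·m

93.2 N·m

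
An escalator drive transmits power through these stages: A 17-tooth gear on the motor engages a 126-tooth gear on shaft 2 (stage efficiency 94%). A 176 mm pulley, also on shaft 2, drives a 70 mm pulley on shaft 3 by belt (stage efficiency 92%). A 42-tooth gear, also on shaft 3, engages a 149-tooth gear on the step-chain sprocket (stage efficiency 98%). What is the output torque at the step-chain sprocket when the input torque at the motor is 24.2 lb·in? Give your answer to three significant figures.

gear mesh 126/17 = 7.4118 → τ = 24.2·7.4118·0.94 = 168.6 lb·in
belt 70/176 = 0.39773 → τ = 168.6·0.39773·0.92 = 61.693 lb·in
gear mesh 149/42 = 3.5476 → τ = 61.693·3.5476·0.98 = 214.49 lb·in

214 lb·in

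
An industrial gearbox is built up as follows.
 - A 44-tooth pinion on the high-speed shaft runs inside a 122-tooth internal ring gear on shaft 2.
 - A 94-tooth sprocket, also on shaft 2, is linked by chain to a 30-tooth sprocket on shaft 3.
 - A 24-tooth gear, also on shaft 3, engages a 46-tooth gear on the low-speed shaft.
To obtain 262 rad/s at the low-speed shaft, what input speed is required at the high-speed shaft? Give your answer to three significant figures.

Overall ratio R = 2.7727 × 0.31915 × 1.9167 = 1.6961.
Required input speed = output speed × R = 262 × 1.6961 = 444.37 rad/s.

444 rad/s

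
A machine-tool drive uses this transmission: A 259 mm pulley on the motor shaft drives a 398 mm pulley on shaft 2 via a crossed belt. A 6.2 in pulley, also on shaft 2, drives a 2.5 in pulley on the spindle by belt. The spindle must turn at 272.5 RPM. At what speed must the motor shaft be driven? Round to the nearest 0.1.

168.8 RPM

Overall ratio R = 1.5367 × 0.40323 = 0.61963.
Required input speed = output speed × R = 272.5 × 0.61963 = 168.85 RPM.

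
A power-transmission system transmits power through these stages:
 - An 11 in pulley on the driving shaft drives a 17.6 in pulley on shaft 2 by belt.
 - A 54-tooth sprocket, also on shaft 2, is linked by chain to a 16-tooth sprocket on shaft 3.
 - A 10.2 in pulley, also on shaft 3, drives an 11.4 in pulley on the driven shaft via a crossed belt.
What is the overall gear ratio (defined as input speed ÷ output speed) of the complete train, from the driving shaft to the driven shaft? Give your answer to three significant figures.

Each stage contributes driven/driver: belt 17.6/11 = 1.6, chain 16/54 = 0.2963, belt 11.4/10.2 = 1.1176.
Overall: 1.6 × 0.2963 × 1.1176 = 0.52985.

0.530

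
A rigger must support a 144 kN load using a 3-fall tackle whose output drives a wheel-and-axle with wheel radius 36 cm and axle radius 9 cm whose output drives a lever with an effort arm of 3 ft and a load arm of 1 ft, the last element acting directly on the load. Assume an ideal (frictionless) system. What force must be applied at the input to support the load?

Block-and-tackle MA = number of supporting rope parts = 3.
Wheel-and-axle MA = R/r = 36/9 = 4.
Lever MA = effort arm / load arm = 3/1 = 3.
Combined ideal MA = 3 × 4 × 3 = 36.
Effort = load / MA = 144 / 36 = 4 kN.

4 kN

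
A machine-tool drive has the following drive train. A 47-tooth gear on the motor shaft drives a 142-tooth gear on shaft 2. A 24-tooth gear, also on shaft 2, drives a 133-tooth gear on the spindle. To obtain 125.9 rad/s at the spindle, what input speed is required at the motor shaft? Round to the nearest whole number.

Overall ratio R = 3.0213 × 5.5417 = 16.743.
Required input speed = output speed × R = 125.9 × 16.743 = 2107.9 rad/s.

2108 rad/s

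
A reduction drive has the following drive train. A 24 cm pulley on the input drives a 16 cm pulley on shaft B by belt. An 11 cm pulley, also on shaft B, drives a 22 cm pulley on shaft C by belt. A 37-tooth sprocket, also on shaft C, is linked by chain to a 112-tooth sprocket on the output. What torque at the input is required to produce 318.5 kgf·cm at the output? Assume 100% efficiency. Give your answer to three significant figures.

78.9 kgf·cm

Overall ratio R = 0.66667 × 2 × 3.027 = 4.036.
Input torque = output torque / R = 318.5 / 4.036 = 78.914 kgf·cm.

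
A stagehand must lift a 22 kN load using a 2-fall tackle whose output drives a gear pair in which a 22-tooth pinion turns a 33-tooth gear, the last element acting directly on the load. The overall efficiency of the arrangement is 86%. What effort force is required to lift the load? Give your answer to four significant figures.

8.527 kN

Block-and-tackle MA = number of supporting rope parts = 2.
Gear pair MA = 33/22 = 1.5.
Combined ideal MA = 2 × 1.5 = 3.
Actual MA = 3 × 0.86 = 2.58.
Effort = load / actual MA = 22 / 2.58 = 8.5271 kN.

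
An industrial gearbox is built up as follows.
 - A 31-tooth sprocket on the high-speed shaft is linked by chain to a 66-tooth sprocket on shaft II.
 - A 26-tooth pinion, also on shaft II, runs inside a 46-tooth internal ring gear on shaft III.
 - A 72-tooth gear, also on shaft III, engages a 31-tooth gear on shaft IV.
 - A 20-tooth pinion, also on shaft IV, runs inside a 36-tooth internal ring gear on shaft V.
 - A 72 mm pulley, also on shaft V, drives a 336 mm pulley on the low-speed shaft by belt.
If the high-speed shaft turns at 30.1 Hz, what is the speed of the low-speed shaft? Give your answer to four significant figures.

Chain: ratio = 66/31 = 2.129, so shaft II turns at 30.1 / 2.129 = 14.138 Hz.
Internal gear: ratio = 46/26 = 1.7692, so shaft III turns at 14.138 / 1.7692 = 7.991 Hz.
Gear mesh: ratio = 31/72 = 0.43056, so shaft IV turns at 7.991 / 0.43056 = 18.56 Hz.
Internal gear: ratio = 36/20 = 1.8, so shaft V turns at 18.56 / 1.8 = 10.311 Hz.
Belt: ratio = 336/72 = 4.6667, so the low-speed shaft turns at 10.311 / 4.6667 = 2.2095 Hz.

2.209 Hz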